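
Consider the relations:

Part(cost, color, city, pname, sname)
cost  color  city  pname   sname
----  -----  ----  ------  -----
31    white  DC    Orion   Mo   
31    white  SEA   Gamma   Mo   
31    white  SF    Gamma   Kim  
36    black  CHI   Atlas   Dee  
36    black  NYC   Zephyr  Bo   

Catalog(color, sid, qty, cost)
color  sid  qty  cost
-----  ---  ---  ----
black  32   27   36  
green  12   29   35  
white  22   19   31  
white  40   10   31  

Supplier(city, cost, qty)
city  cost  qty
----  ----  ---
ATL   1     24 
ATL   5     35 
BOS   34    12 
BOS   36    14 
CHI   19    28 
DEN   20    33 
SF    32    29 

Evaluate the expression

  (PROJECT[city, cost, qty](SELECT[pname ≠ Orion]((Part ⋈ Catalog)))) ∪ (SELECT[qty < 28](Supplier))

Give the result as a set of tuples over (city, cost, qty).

{(ATL, 1, 24), (BOS, 34, 12), (BOS, 36, 14), (CHI, 36, 27), (NYC, 36, 27), (SEA, 31, 10), (SEA, 31, 19), (SF, 31, 10), (SF, 31, 19)}

Joining Part and Catalog on cost, color yields {(31, white, DC, Orion, Mo, 22, 19), (31, white, DC, Orion, Mo, 40, 10), (31, white, SEA, Gamma, Mo, 22, 19), (31, white, SEA, Gamma, Mo, 40, 10), (31, white, SF, Gamma, Kim, 22, 19), (31, white, SF, Gamma, Kim, 40, 10), (36, black, CHI, Atlas, Dee, 32, 27), (36, black, NYC, Zephyr, Bo, 32, 27)}.
σ[pname ≠ Orion]: keep tuples satisfying pname ≠ Orion → {(31, white, SEA, Gamma, Mo, 22, 19), (31, white, SEA, Gamma, Mo, 40, 10), (31, white, SF, Gamma, Kim, 22, 19), (31, white, SF, Gamma, Kim, 40, 10), (36, black, CHI, Atlas, Dee, 32, 27), (36, black, NYC, Zephyr, Bo, 32, 27)}
Projecting to city, cost, qty: {(CHI, 36, 27), (NYC, 36, 27), (SEA, 31, 10), (SEA, 31, 19), (SF, 31, 10), (SF, 31, 19)}
σ[qty < 28]: keep tuples satisfying qty < 28 → {(ATL, 1, 24), (BOS, 34, 12), (BOS, 36, 14)}
Taking the union: {(ATL, 1, 24), (BOS, 34, 12), (BOS, 36, 14), (CHI, 36, 27), (NYC, 36, 27), (SEA, 31, 10), (SEA, 31, 19), (SF, 31, 10), (SF, 31, 19)}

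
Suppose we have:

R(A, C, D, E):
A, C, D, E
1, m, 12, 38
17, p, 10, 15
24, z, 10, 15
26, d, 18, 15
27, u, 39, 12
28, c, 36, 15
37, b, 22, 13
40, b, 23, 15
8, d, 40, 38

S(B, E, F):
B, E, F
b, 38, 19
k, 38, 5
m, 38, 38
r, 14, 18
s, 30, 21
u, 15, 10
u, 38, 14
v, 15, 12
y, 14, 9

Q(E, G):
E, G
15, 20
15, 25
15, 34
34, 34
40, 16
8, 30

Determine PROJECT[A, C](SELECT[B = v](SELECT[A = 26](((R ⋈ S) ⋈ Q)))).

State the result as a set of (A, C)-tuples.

Natural join on E: {(1, m, 12, 38, b, 19), (1, m, 12, 38, k, 5), (1, m, 12, 38, m, 38), (1, m, 12, 38, u, 14), (17, p, 10, 15, u, 10), (17, p, 10, 15, v, 12), (24, z, 10, 15, u, 10), (24, z, 10, 15, v, 12), (26, d, 18, 15, u, 10), (26, d, 18, 15, v, 12), (28, c, 36, 15, u, 10), (28, c, 36, 15, v, 12), (40, b, 23, 15, u, 10), (40, b, 23, 15, v, 12), (8, d, 40, 38, b, 19), (8, d, 40, 38, k, 5), (8, d, 40, 38, m, 38), (8, d, 40, 38, u, 14)}
Natural join on E: {(17, p, 10, 15, u, 10, 20), (17, p, 10, 15, u, 10, 25), (17, p, 10, 15, u, 10, 34), (17, p, 10, 15, v, 12, 20), (17, p, 10, 15, v, 12, 25), (17, p, 10, 15, v, 12, 34), (24, z, 10, 15, u, 10, 20), (24, z, 10, 15, u, 10, 25), (24, z, 10, 15, u, 10, 34), (24, z, 10, 15, v, 12, 20), (24, z, 10, 15, v, 12, 25), (24, z, 10, 15, v, 12, 34), (26, d, 18, 15, u, 10, 20), (26, d, 18, 15, u, 10, 25), (26, d, 18, 15, u, 10, 34), (26, d, 18, 15, v, 12, 20), (26, d, 18, 15, v, 12, 25), (26, d, 18, 15, v, 12, 34), (28, c, 36, 15, u, 10, 20), (28, c, 36, 15, u, 10, 25), (28, c, 36, 15, u, 10, 34), (28, c, 36, 15, v, 12, 20), (28, c, 36, 15, v, 12, 25), (28, c, 36, 15, v, 12, 34), (40, b, 23, 15, u, 10, 20), (40, b, 23, 15, u, 10, 25), (40, b, 23, 15, u, 10, 34), (40, b, 23, 15, v, 12, 20), (40, b, 23, 15, v, 12, 25), (40, b, 23, 15, v, 12, 34)}
Filtering on A = 26 leaves {(26, d, 18, 15, u, 10, 20), (26, d, 18, 15, u, 10, 25), (26, d, 18, 15, u, 10, 34), (26, d, 18, 15, v, 12, 20), (26, d, 18, 15, v, 12, 25), (26, d, 18, 15, v, 12, 34)}.
Filtering on B = v leaves {(26, d, 18, 15, v, 12, 20), (26, d, 18, 15, v, 12, 25), (26, d, 18, 15, v, 12, 34)}.
Keep only column(s) A, C (2 duplicate(s) eliminated): {(26, d)}

{(26, d)}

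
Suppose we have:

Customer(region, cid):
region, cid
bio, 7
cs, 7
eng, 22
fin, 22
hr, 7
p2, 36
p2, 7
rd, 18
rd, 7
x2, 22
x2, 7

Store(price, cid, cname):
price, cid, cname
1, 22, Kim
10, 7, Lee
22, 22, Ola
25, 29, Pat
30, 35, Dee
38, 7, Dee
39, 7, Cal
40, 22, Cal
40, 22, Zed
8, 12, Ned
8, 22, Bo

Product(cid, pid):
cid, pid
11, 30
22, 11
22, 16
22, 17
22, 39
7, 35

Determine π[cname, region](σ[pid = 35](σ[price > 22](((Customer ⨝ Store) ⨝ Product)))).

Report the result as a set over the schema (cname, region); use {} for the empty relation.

{(Cal, bio), (Cal, cs), (Cal, hr), (Cal, p2), (Cal, rd), (Cal, x2), (Dee, bio), (Dee, cs), (Dee, hr), (Dee, p2), (Dee, rd), (Dee, x2)}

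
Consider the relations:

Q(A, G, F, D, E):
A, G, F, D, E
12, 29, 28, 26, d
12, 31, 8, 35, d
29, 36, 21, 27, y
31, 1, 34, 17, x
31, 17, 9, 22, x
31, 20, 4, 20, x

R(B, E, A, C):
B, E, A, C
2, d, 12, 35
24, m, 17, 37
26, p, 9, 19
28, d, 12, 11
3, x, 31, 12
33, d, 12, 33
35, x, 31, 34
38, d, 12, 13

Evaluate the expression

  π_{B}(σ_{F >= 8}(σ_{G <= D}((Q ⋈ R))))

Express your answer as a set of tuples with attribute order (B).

{2, 28, 3, 33, 35, 38}

Natural join on A, E: {(12, 29, 28, 26, d, 2, 35), (12, 29, 28, 26, d, 28, 11), (12, 29, 28, 26, d, 33, 33), (12, 29, 28, 26, d, 38, 13), (12, 31, 8, 35, d, 2, 35), (12, 31, 8, 35, d, 28, 11), (12, 31, 8, 35, d, 33, 33), (12, 31, 8, 35, d, 38, 13), (31, 1, 34, 17, x, 3, 12), (31, 1, 34, 17, x, 35, 34), (31, 17, 9, 22, x, 3, 12), (31, 17, 9, 22, x, 35, 34), (31, 20, 4, 20, x, 3, 12), (31, 20, 4, 20, x, 35, 34)}
Filtering on G <= D leaves {(12, 31, 8, 35, d, 2, 35), (12, 31, 8, 35, d, 28, 11), (12, 31, 8, 35, d, 33, 33), (12, 31, 8, 35, d, 38, 13), (31, 1, 34, 17, x, 3, 12), (31, 1, 34, 17, x, 35, 34), (31, 17, 9, 22, x, 3, 12), (31, 17, 9, 22, x, 35, 34), (31, 20, 4, 20, x, 3, 12), (31, 20, 4, 20, x, 35, 34)}.
Filtering on F >= 8 leaves {(12, 31, 8, 35, d, 2, 35), (12, 31, 8, 35, d, 28, 11), (12, 31, 8, 35, d, 33, 33), (12, 31, 8, 35, d, 38, 13), (31, 1, 34, 17, x, 3, 12), (31, 1, 34, 17, x, 35, 34), (31, 17, 9, 22, x, 3, 12), (31, 17, 9, 22, x, 35, 34)}.
π[B]: project onto (B) (2 duplicate(s) eliminated) → {2, 28, 3, 33, 35, 38}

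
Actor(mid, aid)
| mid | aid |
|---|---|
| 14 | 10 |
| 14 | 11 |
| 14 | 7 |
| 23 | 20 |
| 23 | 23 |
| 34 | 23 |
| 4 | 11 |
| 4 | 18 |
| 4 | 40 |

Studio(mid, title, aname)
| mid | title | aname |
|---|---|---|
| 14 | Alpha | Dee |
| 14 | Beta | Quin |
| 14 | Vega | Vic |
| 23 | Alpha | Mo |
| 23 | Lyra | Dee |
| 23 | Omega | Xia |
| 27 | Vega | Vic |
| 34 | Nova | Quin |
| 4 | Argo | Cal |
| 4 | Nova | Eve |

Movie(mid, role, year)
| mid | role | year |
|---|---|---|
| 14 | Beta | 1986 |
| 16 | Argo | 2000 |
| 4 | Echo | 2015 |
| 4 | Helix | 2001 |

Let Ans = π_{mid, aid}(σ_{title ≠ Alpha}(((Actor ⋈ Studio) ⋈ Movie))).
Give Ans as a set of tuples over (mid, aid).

{(14, 10), (14, 11), (14, 7), (4, 11), (4, 18), (4, 40)}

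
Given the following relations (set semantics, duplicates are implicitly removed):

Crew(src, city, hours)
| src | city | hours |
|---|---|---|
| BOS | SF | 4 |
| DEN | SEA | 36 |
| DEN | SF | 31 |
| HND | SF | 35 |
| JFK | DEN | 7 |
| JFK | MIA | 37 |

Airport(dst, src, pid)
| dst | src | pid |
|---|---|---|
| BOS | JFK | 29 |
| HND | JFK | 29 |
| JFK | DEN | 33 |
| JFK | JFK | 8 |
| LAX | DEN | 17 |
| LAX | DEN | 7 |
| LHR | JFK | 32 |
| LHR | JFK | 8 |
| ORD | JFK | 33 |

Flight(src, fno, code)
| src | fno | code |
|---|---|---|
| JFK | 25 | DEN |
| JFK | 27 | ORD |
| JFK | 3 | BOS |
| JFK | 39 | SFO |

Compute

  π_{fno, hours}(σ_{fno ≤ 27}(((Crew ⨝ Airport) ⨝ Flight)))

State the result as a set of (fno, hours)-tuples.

{(25, 37), (25, 7), (27, 37), (27, 7), (3, 37), (3, 7)}

Natural join on src: {(DEN, SEA, 36, JFK, 33), (DEN, SEA, 36, LAX, 17), (DEN, SEA, 36, LAX, 7), (DEN, SF, 31, JFK, 33), (DEN, SF, 31, LAX, 17), (DEN, SF, 31, LAX, 7), (JFK, DEN, 7, BOS, 29), (JFK, DEN, 7, HND, 29), (JFK, DEN, 7, JFK, 8), (JFK, DEN, 7, LHR, 32), (JFK, DEN, 7, LHR, 8), (JFK, DEN, 7, ORD, 33), (JFK, MIA, 37, BOS, 29), (JFK, MIA, 37, HND, 29), (JFK, MIA, 37, JFK, 8), (JFK, MIA, 37, LHR, 32), (JFK, MIA, 37, LHR, 8), (JFK, MIA, 37, ORD, 33)}
Natural join on src: {(JFK, DEN, 7, BOS, 29, 25, DEN), (JFK, DEN, 7, BOS, 29, 27, ORD), (JFK, DEN, 7, BOS, 29, 3, BOS), (JFK, DEN, 7, BOS, 29, 39, SFO), (JFK, DEN, 7, HND, 29, 25, DEN), (JFK, DEN, 7, HND, 29, 27, ORD), (JFK, DEN, 7, HND, 29, 3, BOS), (JFK, DEN, 7, HND, 29, 39, SFO), (JFK, DEN, 7, JFK, 8, 25, DEN), (JFK, DEN, 7, JFK, 8, 27, ORD), (JFK, DEN, 7, JFK, 8, 3, BOS), (JFK, DEN, 7, JFK, 8, 39, SFO), (JFK, DEN, 7, LHR, 32, 25, DEN), (JFK, DEN, 7, LHR, 32, 27, ORD), (JFK, DEN, 7, LHR, 32, 3, BOS), (JFK, DEN, 7, LHR, 32, 39, SFO), (JFK, DEN, 7, LHR, 8, 25, DEN), (JFK, DEN, 7, LHR, 8, 27, ORD), (JFK, DEN, 7, LHR, 8, 3, BOS), (JFK, DEN, 7, LHR, 8, 39, SFO), (JFK, DEN, 7, ORD, 33, 25, DEN), (JFK, DEN, 7, ORD, 33, 27, ORD), (JFK, DEN, 7, ORD, 33, 3, BOS), (JFK, DEN, 7, ORD, 33, 39, SFO), (JFK, MIA, 37, BOS, 29, 25, DEN), (JFK, MIA, 37, BOS, 29, 27, ORD), (JFK, MIA, 37, BOS, 29, 3, BOS), (JFK, MIA, 37, BOS, 29, 39, SFO), (JFK, MIA, 37, HND, 29, 25, DEN), (JFK, MIA, 37, HND, 29, 27, ORD), (JFK, MIA, 37, HND, 29, 3, BOS), (JFK, MIA, 37, HND, 29, 39, SFO), (JFK, MIA, 37, JFK, 8, 25, DEN), (JFK, MIA, 37, JFK, 8, 27, ORD), (JFK, MIA, 37, JFK, 8, 3, BOS), (JFK, MIA, 37, JFK, 8, 39, SFO), (JFK, MIA, 37, LHR, 32, 25, DEN), (JFK, MIA, 37, LHR, 32, 27, ORD), (JFK, MIA, 37, LHR, 32, 3, BOS), (JFK, MIA, 37, LHR, 32, 39, SFO), (JFK, MIA, 37, LHR, 8, 25, DEN), (JFK, MIA, 37, LHR, 8, 27, ORD), (JFK, MIA, 37, LHR, 8, 3, BOS), (JFK, MIA, 37, LHR, 8, 39, SFO), (JFK, MIA, 37, ORD, 33, 25, DEN), (JFK, MIA, 37, ORD, 33, 27, ORD), (JFK, MIA, 37, ORD, 33, 3, BOS), (JFK, MIA, 37, ORD, 33, 39, SFO)}
Selection fno ≤ 27: {(JFK, DEN, 7, BOS, 29, 25, DEN), (JFK, DEN, 7, BOS, 29, 27, ORD), (JFK, DEN, 7, BOS, 29, 3, BOS), (JFK, DEN, 7, HND, 29, 25, DEN), (JFK, DEN, 7, HND, 29, 27, ORD), (JFK, DEN, 7, HND, 29, 3, BOS), (JFK, DEN, 7, JFK, 8, 25, DEN), (JFK, DEN, 7, JFK, 8, 27, ORD), (JFK, DEN, 7, JFK, 8, 3, BOS), (JFK, DEN, 7, LHR, 32, 25, DEN), (JFK, DEN, 7, LHR, 32, 27, ORD), (JFK, DEN, 7, LHR, 32, 3, BOS), (JFK, DEN, 7, LHR, 8, 25, DEN), (JFK, DEN, 7, LHR, 8, 27, ORD), (JFK, DEN, 7, LHR, 8, 3, BOS), (JFK, DEN, 7, ORD, 33, 25, DEN), (JFK, DEN, 7, ORD, 33, 27, ORD), (JFK, DEN, 7, ORD, 33, 3, BOS), (JFK, MIA, 37, BOS, 29, 25, DEN), (JFK, MIA, 37, BOS, 29, 27, ORD), (JFK, MIA, 37, BOS, 29, 3, BOS), (JFK, MIA, 37, HND, 29, 25, DEN), (JFK, MIA, 37, HND, 29, 27, ORD), (JFK, MIA, 37, HND, 29, 3, BOS), (JFK, MIA, 37, JFK, 8, 25, DEN), (JFK, MIA, 37, JFK, 8, 27, ORD), (JFK, MIA, 37, JFK, 8, 3, BOS), (JFK, MIA, 37, LHR, 32, 25, DEN), (JFK, MIA, 37, LHR, 32, 27, ORD), (JFK, MIA, 37, LHR, 32, 3, BOS), (JFK, MIA, 37, LHR, 8, 25, DEN), (JFK, MIA, 37, LHR, 8, 27, ORD), (JFK, MIA, 37, LHR, 8, 3, BOS), (JFK, MIA, 37, ORD, 33, 25, DEN), (JFK, MIA, 37, ORD, 33, 27, ORD), (JFK, MIA, 37, ORD, 33, 3, BOS)}
Projecting to fno, hours (30 duplicate(s) eliminated): {(25, 37), (25, 7), (27, 37), (27, 7), (3, 37), (3, 7)}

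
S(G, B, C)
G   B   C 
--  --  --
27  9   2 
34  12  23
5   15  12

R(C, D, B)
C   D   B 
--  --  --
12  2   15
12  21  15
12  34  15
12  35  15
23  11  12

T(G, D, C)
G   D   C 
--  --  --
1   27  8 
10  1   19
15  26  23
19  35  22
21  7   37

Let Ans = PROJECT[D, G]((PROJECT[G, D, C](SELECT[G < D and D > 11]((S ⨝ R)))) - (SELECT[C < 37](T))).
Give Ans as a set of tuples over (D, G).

{(21, 5), (34, 5), (35, 5)}

S ⋈ R (natural join on B, C): {(34, 12, 23, 11), (5, 15, 12, 2), (5, 15, 12, 21), (5, 15, 12, 34), (5, 15, 12, 35)}
Apply σ_{G < D and D > 11}; surviving tuples: {(5, 15, 12, 21), (5, 15, 12, 34), (5, 15, 12, 35)}
Projecting to G, D, C: {(5, 21, 12), (5, 34, 12), (5, 35, 12)}
Apply σ_{C < 37}; surviving tuples: {(1, 27, 8), (10, 1, 19), (15, 26, 23), (19, 35, 22)}
Taking the difference: {(5, 21, 12), (5, 34, 12), (5, 35, 12)}
Projecting to D, G: {(21, 5), (34, 5), (35, 5)}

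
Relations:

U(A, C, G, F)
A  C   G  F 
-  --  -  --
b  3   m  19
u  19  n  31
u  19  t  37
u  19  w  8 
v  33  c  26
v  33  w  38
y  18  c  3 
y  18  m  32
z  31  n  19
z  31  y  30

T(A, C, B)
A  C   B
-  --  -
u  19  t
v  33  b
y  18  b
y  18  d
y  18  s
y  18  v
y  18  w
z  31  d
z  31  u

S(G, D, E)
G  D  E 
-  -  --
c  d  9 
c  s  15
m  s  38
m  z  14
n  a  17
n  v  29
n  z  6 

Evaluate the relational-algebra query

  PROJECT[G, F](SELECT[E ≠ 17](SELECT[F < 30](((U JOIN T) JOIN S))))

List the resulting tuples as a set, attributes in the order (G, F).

{(c, 26), (c, 3), (n, 19)}

U ⋈ T (natural join on A, C): {(u, 19, n, 31, t), (u, 19, t, 37, t), (u, 19, w, 8, t), (v, 33, c, 26, b), (v, 33, w, 38, b), (y, 18, c, 3, b), (y, 18, c, 3, d), (y, 18, c, 3, s), (y, 18, c, 3, v), (y, 18, c, 3, w), (y, 18, m, 32, b), (y, 18, m, 32, d), (y, 18, m, 32, s), (y, 18, m, 32, v), (y, 18, m, 32, w), (z, 31, n, 19, d), (z, 31, n, 19, u), (z, 31, y, 30, d), (z, 31, y, 30, u)}
(U JOIN T) ⋈ S (natural join on G): {(u, 19, n, 31, t, a, 17), (u, 19, n, 31, t, v, 29), (u, 19, n, 31, t, z, 6), (v, 33, c, 26, b, d, 9), (v, 33, c, 26, b, s, 15), (y, 18, c, 3, b, d, 9), (y, 18, c, 3, b, s, 15), (y, 18, c, 3, d, d, 9), (y, 18, c, 3, d, s, 15), (y, 18, c, 3, s, d, 9), (y, 18, c, 3, s, s, 15), (y, 18, c, 3, v, d, 9), (y, 18, c, 3, v, s, 15), (y, 18, c, 3, w, d, 9), (y, 18, c, 3, w, s, 15), (y, 18, m, 32, b, s, 38), (y, 18, m, 32, b, z, 14), (y, 18, m, 32, d, s, 38), (y, 18, m, 32, d, z, 14), (y, 18, m, 32, s, s, 38), (y, 18, m, 32, s, z, 14), (y, 18, m, 32, v, s, 38), (y, 18, m, 32, v, z, 14), (y, 18, m, 32, w, s, 38), (y, 18, m, 32, w, z, 14), (z, 31, n, 19, d, a, 17), (z, 31, n, 19, d, v, 29), (z, 31, n, 19, d, z, 6), (z, 31, n, 19, u, a, 17), (z, 31, n, 19, u, v, 29), (z, 31, n, 19, u, z, 6)}
Apply σ_{F < 30}; surviving tuples: {(v, 33, c, 26, b, d, 9), (v, 33, c, 26, b, s, 15), (y, 18, c, 3, b, d, 9), (y, 18, c, 3, b, s, 15), (y, 18, c, 3, d, d, 9), (y, 18, c, 3, d, s, 15), (y, 18, c, 3, s, d, 9), (y, 18, c, 3, s, s, 15), (y, 18, c, 3, v, d, 9), (y, 18, c, 3, v, s, 15), (y, 18, c, 3, w, d, 9), (y, 18, c, 3, w, s, 15), (z, 31, n, 19, d, a, 17), (z, 31, n, 19, d, v, 29), (z, 31, n, 19, d, z, 6), (z, 31, n, 19, u, a, 17), (z, 31, n, 19, u, v, 29), (z, 31, n, 19, u, z, 6)}
Apply σ_{E ≠ 17}; surviving tuples: {(v, 33, c, 26, b, d, 9), (v, 33, c, 26, b, s, 15), (y, 18, c, 3, b, d, 9), (y, 18, c, 3, b, s, 15), (y, 18, c, 3, d, d, 9), (y, 18, c, 3, d, s, 15), (y, 18, c, 3, s, d, 9), (y, 18, c, 3, s, s, 15), (y, 18, c, 3, v, d, 9), (y, 18, c, 3, v, s, 15), (y, 18, c, 3, w, d, 9), (y, 18, c, 3, w, s, 15), (z, 31, n, 19, d, v, 29), (z, 31, n, 19, d, z, 6), (z, 31, n, 19, u, v, 29), (z, 31, n, 19, u, z, 6)}
Keep only column(s) G, F (13 duplicate(s) eliminated): {(c, 26), (c, 3), (n, 19)}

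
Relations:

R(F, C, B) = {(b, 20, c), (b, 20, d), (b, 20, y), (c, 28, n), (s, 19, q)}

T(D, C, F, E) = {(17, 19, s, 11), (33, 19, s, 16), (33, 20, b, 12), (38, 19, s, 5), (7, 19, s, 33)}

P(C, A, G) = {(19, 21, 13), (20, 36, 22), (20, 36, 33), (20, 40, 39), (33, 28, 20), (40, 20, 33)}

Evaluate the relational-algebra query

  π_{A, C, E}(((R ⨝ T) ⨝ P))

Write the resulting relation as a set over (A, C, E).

Joining R and T on F, C yields {(b, 20, c, 33, 12), (b, 20, d, 33, 12), (b, 20, y, 33, 12), (s, 19, q, 17, 11), (s, 19, q, 33, 16), (s, 19, q, 38, 5), (s, 19, q, 7, 33)}.
Joining (R ⨝ T) and P on C yields {(b, 20, c, 33, 12, 36, 22), (b, 20, c, 33, 12, 36, 33), (b, 20, c, 33, 12, 40, 39), (b, 20, d, 33, 12, 36, 22), (b, 20, d, 33, 12, 36, 33), (b, 20, d, 33, 12, 40, 39), (b, 20, y, 33, 12, 36, 22), (b, 20, y, 33, 12, 36, 33), (b, 20, y, 33, 12, 40, 39), (s, 19, q, 17, 11, 21, 13), (s, 19, q, 33, 16, 21, 13), (s, 19, q, 38, 5, 21, 13), (s, 19, q, 7, 33, 21, 13)}.
π_{A, C, E} gives {(21, 19, 11), (21, 19, 16), (21, 19, 33), (21, 19, 5), (36, 20, 12), (40, 20, 12)} (7 duplicate(s) eliminated).

{(21, 19, 11), (21, 19, 16), (21, 19, 33), (21, 19, 5), (36, 20, 12), (40, 20, 12)}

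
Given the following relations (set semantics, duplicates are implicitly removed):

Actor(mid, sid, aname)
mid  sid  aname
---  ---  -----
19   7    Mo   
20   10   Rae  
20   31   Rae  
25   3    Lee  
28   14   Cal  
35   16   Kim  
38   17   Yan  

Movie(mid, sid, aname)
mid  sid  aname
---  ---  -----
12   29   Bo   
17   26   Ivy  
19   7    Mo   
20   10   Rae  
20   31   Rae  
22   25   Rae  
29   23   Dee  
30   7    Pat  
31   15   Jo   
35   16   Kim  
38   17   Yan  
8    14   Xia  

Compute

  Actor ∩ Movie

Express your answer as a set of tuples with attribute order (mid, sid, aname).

{(19, 7, Mo), (20, 10, Rae), (20, 31, Rae), (35, 16, Kim), (38, 17, Yan)}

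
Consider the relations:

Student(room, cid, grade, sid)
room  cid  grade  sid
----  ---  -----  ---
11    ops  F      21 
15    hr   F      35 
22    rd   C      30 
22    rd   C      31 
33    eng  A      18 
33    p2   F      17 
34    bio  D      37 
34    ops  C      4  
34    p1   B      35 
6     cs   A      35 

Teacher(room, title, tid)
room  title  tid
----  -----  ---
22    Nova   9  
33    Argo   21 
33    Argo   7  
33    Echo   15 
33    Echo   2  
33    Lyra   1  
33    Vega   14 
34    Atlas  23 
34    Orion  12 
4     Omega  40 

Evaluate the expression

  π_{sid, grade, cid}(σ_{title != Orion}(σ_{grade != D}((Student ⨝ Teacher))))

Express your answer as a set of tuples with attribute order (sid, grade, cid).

Joining Student and Teacher on room yields {(22, rd, C, 30, Nova, 9), (22, rd, C, 31, Nova, 9), (33, eng, A, 18, Argo, 21), (33, eng, A, 18, Argo, 7), (33, eng, A, 18, Echo, 15), (33, eng, A, 18, Echo, 2), (33, eng, A, 18, Lyra, 1), (33, eng, A, 18, Vega, 14), (33, p2, F, 17, Argo, 21), (33, p2, F, 17, Argo, 7), (33, p2, F, 17, Echo, 15), (33, p2, F, 17, Echo, 2), (33, p2, F, 17, Lyra, 1), (33, p2, F, 17, Vega, 14), (34, bio, D, 37, Atlas, 23), (34, bio, D, 37, Orion, 12), (34, ops, C, 4, Atlas, 23), (34, ops, C, 4, Orion, 12), (34, p1, B, 35, Atlas, 23), (34, p1, B, 35, Orion, 12)}.
Selection grade != D: {(22, rd, C, 30, Nova, 9), (22, rd, C, 31, Nova, 9), (33, eng, A, 18, Argo, 21), (33, eng, A, 18, Argo, 7), (33, eng, A, 18, Echo, 15), (33, eng, A, 18, Echo, 2), (33, eng, A, 18, Lyra, 1), (33, eng, A, 18, Vega, 14), (33, p2, F, 17, Argo, 21), (33, p2, F, 17, Argo, 7), (33, p2, F, 17, Echo, 15), (33, p2, F, 17, Echo, 2), (33, p2, F, 17, Lyra, 1), (33, p2, F, 17, Vega, 14), (34, ops, C, 4, Atlas, 23), (34, ops, C, 4, Orion, 12), (34, p1, B, 35, Atlas, 23), (34, p1, B, 35, Orion, 12)}
Selection title != Orion: {(22, rd, C, 30, Nova, 9), (22, rd, C, 31, Nova, 9), (33, eng, A, 18, Argo, 21), (33, eng, A, 18, Argo, 7), (33, eng, A, 18, Echo, 15), (33, eng, A, 18, Echo, 2), (33, eng, A, 18, Lyra, 1), (33, eng, A, 18, Vega, 14), (33, p2, F, 17, Argo, 21), (33, p2, F, 17, Argo, 7), (33, p2, F, 17, Echo, 15), (33, p2, F, 17, Echo, 2), (33, p2, F, 17, Lyra, 1), (33, p2, F, 17, Vega, 14), (34, ops, C, 4, Atlas, 23), (34, p1, B, 35, Atlas, 23)}
π_{sid, grade, cid} gives {(17, F, p2), (18, A, eng), (30, C, rd), (31, C, rd), (35, B, p1), (4, C, ops)} (10 duplicate(s) eliminated).

{(17, F, p2), (18, A, eng), (30, C, rd), (31, C, rd), (35, B, p1), (4, C, ops)}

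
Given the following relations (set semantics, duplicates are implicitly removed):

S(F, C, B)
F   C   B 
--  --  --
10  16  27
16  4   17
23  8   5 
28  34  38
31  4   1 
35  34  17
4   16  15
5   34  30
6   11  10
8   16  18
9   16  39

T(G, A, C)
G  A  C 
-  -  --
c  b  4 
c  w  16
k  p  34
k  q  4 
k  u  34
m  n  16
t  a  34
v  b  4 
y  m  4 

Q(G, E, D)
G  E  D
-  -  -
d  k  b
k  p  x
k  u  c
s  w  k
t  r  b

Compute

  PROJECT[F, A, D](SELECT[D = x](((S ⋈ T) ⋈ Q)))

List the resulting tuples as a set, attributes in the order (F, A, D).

{(16, q, x), (28, p, x), (28, u, x), (31, q, x), (35, p, x), (35, u, x), (5, p, x), (5, u, x)}

S ⋈ T (natural join on C): {(10, 16, 27, c, w), (10, 16, 27, m, n), (16, 4, 17, c, b), (16, 4, 17, k, q), (16, 4, 17, v, b), (16, 4, 17, y, m), (28, 34, 38, k, p), (28, 34, 38, k, u), (28, 34, 38, t, a), (31, 4, 1, c, b), (31, 4, 1, k, q), (31, 4, 1, v, b), (31, 4, 1, y, m), (35, 34, 17, k, p), (35, 34, 17, k, u), (35, 34, 17, t, a), (4, 16, 15, c, w), (4, 16, 15, m, n), (5, 34, 30, k, p), (5, 34, 30, k, u), (5, 34, 30, t, a), (8, 16, 18, c, w), (8, 16, 18, m, n), (9, 16, 39, c, w), (9, 16, 39, m, n)}
(S ⋈ T) ⋈ Q (natural join on G): {(16, 4, 17, k, q, p, x), (16, 4, 17, k, q, u, c), (28, 34, 38, k, p, p, x), (28, 34, 38, k, p, u, c), (28, 34, 38, k, u, p, x), (28, 34, 38, k, u, u, c), (28, 34, 38, t, a, r, b), (31, 4, 1, k, q, p, x), (31, 4, 1, k, q, u, c), (35, 34, 17, k, p, p, x), (35, 34, 17, k, p, u, c), (35, 34, 17, k, u, p, x), (35, 34, 17, k, u, u, c), (35, 34, 17, t, a, r, b), (5, 34, 30, k, p, p, x), (5, 34, 30, k, p, u, c), (5, 34, 30, k, u, p, x), (5, 34, 30, k, u, u, c), (5, 34, 30, t, a, r, b)}
Selection D = x: {(16, 4, 17, k, q, p, x), (28, 34, 38, k, p, p, x), (28, 34, 38, k, u, p, x), (31, 4, 1, k, q, p, x), (35, 34, 17, k, p, p, x), (35, 34, 17, k, u, p, x), (5, 34, 30, k, p, p, x), (5, 34, 30, k, u, p, x)}
Projecting to F, A, D: {(16, q, x), (28, p, x), (28, u, x), (31, q, x), (35, p, x), (35, u, x), (5, p, x), (5, u, x)}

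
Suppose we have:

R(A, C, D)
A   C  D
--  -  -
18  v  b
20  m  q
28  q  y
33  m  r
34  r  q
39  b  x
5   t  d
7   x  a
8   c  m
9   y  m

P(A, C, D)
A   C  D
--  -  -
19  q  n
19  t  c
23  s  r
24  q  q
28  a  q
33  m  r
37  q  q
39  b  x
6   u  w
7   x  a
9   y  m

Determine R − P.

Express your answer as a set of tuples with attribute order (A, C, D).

{(18, v, b), (20, m, q), (28, q, y), (34, r, q), (5, t, d), (8, c, m)}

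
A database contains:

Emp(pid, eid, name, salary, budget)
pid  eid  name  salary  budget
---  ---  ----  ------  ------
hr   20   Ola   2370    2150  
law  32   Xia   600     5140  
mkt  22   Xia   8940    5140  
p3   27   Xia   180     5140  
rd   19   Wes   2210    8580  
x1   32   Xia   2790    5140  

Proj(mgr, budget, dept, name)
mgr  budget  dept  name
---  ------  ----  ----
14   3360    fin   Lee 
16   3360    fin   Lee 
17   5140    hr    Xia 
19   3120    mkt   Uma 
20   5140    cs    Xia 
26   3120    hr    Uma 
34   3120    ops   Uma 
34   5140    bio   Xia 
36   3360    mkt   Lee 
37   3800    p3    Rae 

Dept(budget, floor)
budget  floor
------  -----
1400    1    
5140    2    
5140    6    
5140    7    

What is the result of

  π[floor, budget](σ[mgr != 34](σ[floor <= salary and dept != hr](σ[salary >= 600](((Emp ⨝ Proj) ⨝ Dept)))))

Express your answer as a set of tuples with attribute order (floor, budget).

{(2, 5140), (6, 5140), (7, 5140)}

Joining Emp and Proj on name, budget yields {(law, 32, Xia, 600, 5140, 17, hr), (law, 32, Xia, 600, 5140, 20, cs), (law, 32, Xia, 600, 5140, 34, bio), (mkt, 22, Xia, 8940, 5140, 17, hr), (mkt, 22, Xia, 8940, 5140, 20, cs), (mkt, 22, Xia, 8940, 5140, 34, bio), (p3, 27, Xia, 180, 5140, 17, hr), (p3, 27, Xia, 180, 5140, 20, cs), (p3, 27, Xia, 180, 5140, 34, bio), (x1, 32, Xia, 2790, 5140, 17, hr), (x1, 32, Xia, 2790, 5140, 20, cs), (x1, 32, Xia, 2790, 5140, 34, bio)}.
Joining (Emp ⨝ Proj) and Dept on budget yields {(law, 32, Xia, 600, 5140, 17, hr, 2), (law, 32, Xia, 600, 5140, 17, hr, 6), (law, 32, Xia, 600, 5140, 17, hr, 7), (law, 32, Xia, 600, 5140, 20, cs, 2), (law, 32, Xia, 600, 5140, 20, cs, 6), (law, 32, Xia, 600, 5140, 20, cs, 7), (law, 32, Xia, 600, 5140, 34, bio, 2), (law, 32, Xia, 600, 5140, 34, bio, 6), (law, 32, Xia, 600, 5140, 34, bio, 7), (mkt, 22, Xia, 8940, 5140, 17, hr, 2), (mkt, 22, Xia, 8940, 5140, 17, hr, 6), (mkt, 22, Xia, 8940, 5140, 17, hr, 7), (mkt, 22, Xia, 8940, 5140, 20, cs, 2), (mkt, 22, Xia, 8940, 5140, 20, cs, 6), (mkt, 22, Xia, 8940, 5140, 20, cs, 7), (mkt, 22, Xia, 8940, 5140, 34, bio, 2), (mkt, 22, Xia, 8940, 5140, 34, bio, 6), (mkt, 22, Xia, 8940, 5140, 34, bio, 7), (p3, 27, Xia, 180, 5140, 17, hr, 2), (p3, 27, Xia, 180, 5140, 17, hr, 6), (p3, 27, Xia, 180, 5140, 17, hr, 7), (p3, 27, Xia, 180, 5140, 20, cs, 2), (p3, 27, Xia, 180, 5140, 20, cs, 6), (p3, 27, Xia, 180, 5140, 20, cs, 7), (p3, 27, Xia, 180, 5140, 34, bio, 2), (p3, 27, Xia, 180, 5140, 34, bio, 6), (p3, 27, Xia, 180, 5140, 34, bio, 7), (x1, 32, Xia, 2790, 5140, 17, hr, 2), (x1, 32, Xia, 2790, 5140, 17, hr, 6), (x1, 32, Xia, 2790, 5140, 17, hr, 7), (x1, 32, Xia, 2790, 5140, 20, cs, 2), (x1, 32, Xia, 2790, 5140, 20, cs, 6), (x1, 32, Xia, 2790, 5140, 20, cs, 7), (x1, 32, Xia, 2790, 5140, 34, bio, 2), (x1, 32, Xia, 2790, 5140, 34, bio, 6), (x1, 32, Xia, 2790, 5140, 34, bio, 7)}.
Apply σ_{salary >= 600}; surviving tuples: {(law, 32, Xia, 600, 5140, 17, hr, 2), (law, 32, Xia, 600, 5140, 17, hr, 6), (law, 32, Xia, 600, 5140, 17, hr, 7), (law, 32, Xia, 600, 5140, 20, cs, 2), (law, 32, Xia, 600, 5140, 20, cs, 6), (law, 32, Xia, 600, 5140, 20, cs, 7), (law, 32, Xia, 600, 5140, 34, bio, 2), (law, 32, Xia, 600, 5140, 34, bio, 6), (law, 32, Xia, 600, 5140, 34, bio, 7), (mkt, 22, Xia, 8940, 5140, 17, hr, 2), (mkt, 22, Xia, 8940, 5140, 17, hr, 6), (mkt, 22, Xia, 8940, 5140, 17, hr, 7), (mkt, 22, Xia, 8940, 5140, 20, cs, 2), (mkt, 22, Xia, 8940, 5140, 20, cs, 6), (mkt, 22, Xia, 8940, 5140, 20, cs, 7), (mkt, 22, Xia, 8940, 5140, 34, bio, 2), (mkt, 22, Xia, 8940, 5140, 34, bio, 6), (mkt, 22, Xia, 8940, 5140, 34, bio, 7), (x1, 32, Xia, 2790, 5140, 17, hr, 2), (x1, 32, Xia, 2790, 5140, 17, hr, 6), (x1, 32, Xia, 2790, 5140, 17, hr, 7), (x1, 32, Xia, 2790, 5140, 20, cs, 2), (x1, 32, Xia, 2790, 5140, 20, cs, 6), (x1, 32, Xia, 2790, 5140, 20, cs, 7), (x1, 32, Xia, 2790, 5140, 34, bio, 2), (x1, 32, Xia, 2790, 5140, 34, bio, 6), (x1, 32, Xia, 2790, 5140, 34, bio, 7)}
Apply σ_{floor <= salary and dept != hr}; surviving tuples: {(law, 32, Xia, 600, 5140, 20, cs, 2), (law, 32, Xia, 600, 5140, 20, cs, 6), (law, 32, Xia, 600, 5140, 20, cs, 7), (law, 32, Xia, 600, 5140, 34, bio, 2), (law, 32, Xia, 600, 5140, 34, bio, 6), (law, 32, Xia, 600, 5140, 34, bio, 7), (mkt, 22, Xia, 8940, 5140, 20, cs, 2), (mkt, 22, Xia, 8940, 5140, 20, cs, 6), (mkt, 22, Xia, 8940, 5140, 20, cs, 7), (mkt, 22, Xia, 8940, 5140, 34, bio, 2), (mkt, 22, Xia, 8940, 5140, 34, bio, 6), (mkt, 22, Xia, 8940, 5140, 34, bio, 7), (x1, 32, Xia, 2790, 5140, 20, cs, 2), (x1, 32, Xia, 2790, 5140, 20, cs, 6), (x1, 32, Xia, 2790, 5140, 20, cs, 7), (x1, 32, Xia, 2790, 5140, 34, bio, 2), (x1, 32, Xia, 2790, 5140, 34, bio, 6), (x1, 32, Xia, 2790, 5140, 34, bio, 7)}
Apply σ_{mgr != 34}; surviving tuples: {(law, 32, Xia, 600, 5140, 20, cs, 2), (law, 32, Xia, 600, 5140, 20, cs, 6), (law, 32, Xia, 600, 5140, 20, cs, 7), (mkt, 22, Xia, 8940, 5140, 20, cs, 2), (mkt, 22, Xia, 8940, 5140, 20, cs, 6), (mkt, 22, Xia, 8940, 5140, 20, cs, 7), (x1, 32, Xia, 2790, 5140, 20, cs, 2), (x1, 32, Xia, 2790, 5140, 20, cs, 6), (x1, 32, Xia, 2790, 5140, 20, cs, 7)}
Projecting to floor, budget (6 duplicate(s) eliminated): {(2, 5140), (6, 5140), (7, 5140)}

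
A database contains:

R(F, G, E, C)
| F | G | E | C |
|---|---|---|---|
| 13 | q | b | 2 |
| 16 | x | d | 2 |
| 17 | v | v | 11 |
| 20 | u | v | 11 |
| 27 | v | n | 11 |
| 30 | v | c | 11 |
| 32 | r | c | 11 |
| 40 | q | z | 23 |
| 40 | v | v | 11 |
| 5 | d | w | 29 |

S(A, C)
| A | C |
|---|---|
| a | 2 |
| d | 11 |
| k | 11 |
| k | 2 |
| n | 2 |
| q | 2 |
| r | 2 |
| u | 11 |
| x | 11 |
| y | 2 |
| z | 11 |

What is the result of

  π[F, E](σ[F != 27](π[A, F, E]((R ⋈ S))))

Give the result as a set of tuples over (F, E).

{(13, b), (16, d), (17, v), (20, v), (30, c), (32, c), (40, v)}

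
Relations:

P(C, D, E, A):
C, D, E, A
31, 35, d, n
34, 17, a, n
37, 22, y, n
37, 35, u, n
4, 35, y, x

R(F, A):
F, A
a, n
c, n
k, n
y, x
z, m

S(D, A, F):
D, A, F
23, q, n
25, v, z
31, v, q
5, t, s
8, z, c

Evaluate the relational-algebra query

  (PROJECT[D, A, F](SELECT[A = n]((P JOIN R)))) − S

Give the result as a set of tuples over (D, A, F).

Joining P and R on A yields {(31, 35, d, n, a), (31, 35, d, n, c), (31, 35, d, n, k), (34, 17, a, n, a), (34, 17, a, n, c), (34, 17, a, n, k), (37, 22, y, n, a), (37, 22, y, n, c), (37, 22, y, n, k), (37, 35, u, n, a), (37, 35, u, n, c), (37, 35, u, n, k), (4, 35, y, x, y)}.
Selection A = n: {(31, 35, d, n, a), (31, 35, d, n, c), (31, 35, d, n, k), (34, 17, a, n, a), (34, 17, a, n, c), (34, 17, a, n, k), (37, 22, y, n, a), (37, 22, y, n, c), (37, 22, y, n, k), (37, 35, u, n, a), (37, 35, u, n, c), (37, 35, u, n, k)}
π[D, A, F]: project onto (D, A, F) (3 duplicate(s) eliminated) → {(17, n, a), (17, n, c), (17, n, k), (22, n, a), (22, n, c), (22, n, k), (35, n, a), (35, n, c), (35, n, k)}
Set difference of the two operands is {(17, n, a), (17, n, c), (17, n, k), (22, n, a), (22, n, c), (22, n, k), (35, n, a), (35, n, c), (35, n, k)}.

{(17, n, a), (17, n, c), (17, n, k), (22, n, a), (22, n, c), (22, n, k), (35, n, a), (35, n, c), (35, n, k)}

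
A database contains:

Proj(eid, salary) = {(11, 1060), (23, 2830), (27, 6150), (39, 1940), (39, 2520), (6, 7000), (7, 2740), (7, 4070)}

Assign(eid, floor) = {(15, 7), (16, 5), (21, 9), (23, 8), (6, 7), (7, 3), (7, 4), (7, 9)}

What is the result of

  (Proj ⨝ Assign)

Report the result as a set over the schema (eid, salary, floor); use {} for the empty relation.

{(23, 2830, 8), (6, 7000, 7), (7, 2740, 3), (7, 2740, 4), (7, 2740, 9), (7, 4070, 3), (7, 4070, 4), (7, 4070, 9)}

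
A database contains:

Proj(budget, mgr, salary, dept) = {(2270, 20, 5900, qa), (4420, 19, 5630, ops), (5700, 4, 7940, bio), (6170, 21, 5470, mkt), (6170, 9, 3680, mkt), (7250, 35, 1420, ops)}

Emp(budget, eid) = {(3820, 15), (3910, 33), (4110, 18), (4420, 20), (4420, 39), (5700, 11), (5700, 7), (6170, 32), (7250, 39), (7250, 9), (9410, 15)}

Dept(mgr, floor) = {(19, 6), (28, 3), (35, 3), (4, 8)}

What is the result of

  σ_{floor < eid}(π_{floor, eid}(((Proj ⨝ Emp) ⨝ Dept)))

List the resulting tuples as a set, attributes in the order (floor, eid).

{(3, 39), (3, 9), (6, 20), (6, 39), (8, 11)}

Proj ⋈ Emp (natural join on budget): {(4420, 19, 5630, ops, 20), (4420, 19, 5630, ops, 39), (5700, 4, 7940, bio, 11), (5700, 4, 7940, bio, 7), (6170, 21, 5470, mkt, 32), (6170, 9, 3680, mkt, 32), (7250, 35, 1420, ops, 39), (7250, 35, 1420, ops, 9)}
(Proj ⨝ Emp) ⋈ Dept (natural join on mgr): {(4420, 19, 5630, ops, 20, 6), (4420, 19, 5630, ops, 39, 6), (5700, 4, 7940, bio, 11, 8), (5700, 4, 7940, bio, 7, 8), (7250, 35, 1420, ops, 39, 3), (7250, 35, 1420, ops, 9, 3)}
π[floor, eid]: project onto (floor, eid) → {(3, 39), (3, 9), (6, 20), (6, 39), (8, 11), (8, 7)}
Selection floor < eid: {(3, 39), (3, 9), (6, 20), (6, 39), (8, 11)}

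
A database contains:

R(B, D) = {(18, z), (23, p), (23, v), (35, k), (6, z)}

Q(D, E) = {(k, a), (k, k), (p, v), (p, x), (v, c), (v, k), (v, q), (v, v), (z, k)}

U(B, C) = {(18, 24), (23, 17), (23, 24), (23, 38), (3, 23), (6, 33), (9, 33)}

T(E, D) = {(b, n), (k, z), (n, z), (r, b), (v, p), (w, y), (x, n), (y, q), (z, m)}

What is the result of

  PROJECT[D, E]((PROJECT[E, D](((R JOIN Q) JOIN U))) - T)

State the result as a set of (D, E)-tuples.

{(p, x), (v, c), (v, k), (v, q), (v, v)}

Joining R and Q on D yields {(18, z, k), (23, p, v), (23, p, x), (23, v, c), (23, v, k), (23, v, q), (23, v, v), (35, k, a), (35, k, k), (6, z, k)}.
Joining (R JOIN Q) and U on B yields {(18, z, k, 24), (23, p, v, 17), (23, p, v, 24), (23, p, v, 38), (23, p, x, 17), (23, p, x, 24), (23, p, x, 38), (23, v, c, 17), (23, v, c, 24), (23, v, c, 38), (23, v, k, 17), (23, v, k, 24), (23, v, k, 38), (23, v, q, 17), (23, v, q, 24), (23, v, q, 38), (23, v, v, 17), (23, v, v, 24), (23, v, v, 38), (6, z, k, 33)}.
π_{E, D} gives {(c, v), (k, v), (k, z), (q, v), (v, p), (v, v), (x, p)} (13 duplicate(s) eliminated).
Taking the difference: {(c, v), (k, v), (q, v), (v, v), (x, p)}
π_{D, E} gives {(p, x), (v, c), (v, k), (v, q), (v, v)}.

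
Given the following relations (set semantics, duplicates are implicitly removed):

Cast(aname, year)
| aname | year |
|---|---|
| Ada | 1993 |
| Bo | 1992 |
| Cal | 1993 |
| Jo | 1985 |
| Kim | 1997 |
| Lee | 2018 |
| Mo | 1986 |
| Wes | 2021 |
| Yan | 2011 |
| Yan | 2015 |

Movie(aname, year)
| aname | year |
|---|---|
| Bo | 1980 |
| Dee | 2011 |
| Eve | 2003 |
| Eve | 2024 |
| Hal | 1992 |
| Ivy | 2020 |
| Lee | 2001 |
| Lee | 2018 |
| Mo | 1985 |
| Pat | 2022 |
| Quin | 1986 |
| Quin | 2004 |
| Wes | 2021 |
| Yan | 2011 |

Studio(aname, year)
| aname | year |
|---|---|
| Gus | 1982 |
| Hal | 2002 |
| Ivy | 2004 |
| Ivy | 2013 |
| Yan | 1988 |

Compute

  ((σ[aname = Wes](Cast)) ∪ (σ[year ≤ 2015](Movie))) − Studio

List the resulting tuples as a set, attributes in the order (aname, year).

{(Bo, 1980), (Dee, 2011), (Eve, 2003), (Hal, 1992), (Lee, 2001), (Mo, 1985), (Quin, 1986), (Quin, 2004), (Wes, 2021), (Yan, 2011)}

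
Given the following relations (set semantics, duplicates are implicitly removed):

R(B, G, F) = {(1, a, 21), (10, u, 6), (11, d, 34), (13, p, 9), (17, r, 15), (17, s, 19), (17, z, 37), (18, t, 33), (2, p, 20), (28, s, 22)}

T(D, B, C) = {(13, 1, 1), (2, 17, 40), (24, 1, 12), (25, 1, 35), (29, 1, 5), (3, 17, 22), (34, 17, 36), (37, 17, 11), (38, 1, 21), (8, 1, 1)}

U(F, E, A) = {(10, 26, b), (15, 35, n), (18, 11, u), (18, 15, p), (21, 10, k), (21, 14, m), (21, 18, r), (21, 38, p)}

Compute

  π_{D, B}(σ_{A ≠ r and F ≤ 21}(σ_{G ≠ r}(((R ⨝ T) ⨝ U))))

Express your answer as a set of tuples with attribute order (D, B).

R ⋈ T (natural join on B): {(1, a, 21, 13, 1), (1, a, 21, 24, 12), (1, a, 21, 25, 35), (1, a, 21, 29, 5), (1, a, 21, 38, 21), (1, a, 21, 8, 1), (17, r, 15, 2, 40), (17, r, 15, 3, 22), (17, r, 15, 34, 36), (17, r, 15, 37, 11), (17, s, 19, 2, 40), (17, s, 19, 3, 22), (17, s, 19, 34, 36), (17, s, 19, 37, 11), (17, z, 37, 2, 40), (17, z, 37, 3, 22), (17, z, 37, 34, 36), (17, z, 37, 37, 11)}
(R ⨝ T) ⋈ U (natural join on F): {(1, a, 21, 13, 1, 10, k), (1, a, 21, 13, 1, 14, m), (1, a, 21, 13, 1, 18, r), (1, a, 21, 13, 1, 38, p), (1, a, 21, 24, 12, 10, k), (1, a, 21, 24, 12, 14, m), (1, a, 21, 24, 12, 18, r), (1, a, 21, 24, 12, 38, p), (1, a, 21, 25, 35, 10, k), (1, a, 21, 25, 35, 14, m), (1, a, 21, 25, 35, 18, r), (1, a, 21, 25, 35, 38, p), (1, a, 21, 29, 5, 10, k), (1, a, 21, 29, 5, 14, m), (1, a, 21, 29, 5, 18, r), (1, a, 21, 29, 5, 38, p), (1, a, 21, 38, 21, 10, k), (1, a, 21, 38, 21, 14, m), (1, a, 21, 38, 21, 18, r), (1, a, 21, 38, 21, 38, p), (1, a, 21, 8, 1, 10, k), (1, a, 21, 8, 1, 14, m), (1, a, 21, 8, 1, 18, r), (1, a, 21, 8, 1, 38, p), (17, r, 15, 2, 40, 35, n), (17, r, 15, 3, 22, 35, n), (17, r, 15, 34, 36, 35, n), (17, r, 15, 37, 11, 35, n)}
Apply σ_{G ≠ r}; surviving tuples: {(1, a, 21, 13, 1, 10, k), (1, a, 21, 13, 1, 14, m), (1, a, 21, 13, 1, 18, r), (1, a, 21, 13, 1, 38, p), (1, a, 21, 24, 12, 10, k), (1, a, 21, 24, 12, 14, m), (1, a, 21, 24, 12, 18, r), (1, a, 21, 24, 12, 38, p), (1, a, 21, 25, 35, 10, k), (1, a, 21, 25, 35, 14, m), (1, a, 21, 25, 35, 18, r), (1, a, 21, 25, 35, 38, p), (1, a, 21, 29, 5, 10, k), (1, a, 21, 29, 5, 14, m), (1, a, 21, 29, 5, 18, r), (1, a, 21, 29, 5, 38, p), (1, a, 21, 38, 21, 10, k), (1, a, 21, 38, 21, 14, m), (1, a, 21, 38, 21, 18, r), (1, a, 21, 38, 21, 38, p), (1, a, 21, 8, 1, 10, k), (1, a, 21, 8, 1, 14, m), (1, a, 21, 8, 1, 18, r), (1, a, 21, 8, 1, 38, p)}
Apply σ_{A ≠ r and F ≤ 21}; surviving tuples: {(1, a, 21, 13, 1, 10, k), (1, a, 21, 13, 1, 14, m), (1, a, 21, 13, 1, 38, p), (1, a, 21, 24, 12, 10, k), (1, a, 21, 24, 12, 14, m), (1, a, 21, 24, 12, 38, p), (1, a, 21, 25, 35, 10, k), (1, a, 21, 25, 35, 14, m), (1, a, 21, 25, 35, 38, p), (1, a, 21, 29, 5, 10, k), (1, a, 21, 29, 5, 14, m), (1, a, 21, 29, 5, 38, p), (1, a, 21, 38, 21, 10, k), (1, a, 21, 38, 21, 14, m), (1, a, 21, 38, 21, 38, p), (1, a, 21, 8, 1, 10, k), (1, a, 21, 8, 1, 14, m), (1, a, 21, 8, 1, 38, p)}
π[D, B]: project onto (D, B) (12 duplicate(s) eliminated) → {(13, 1), (24, 1), (25, 1), (29, 1), (38, 1), (8, 1)}

{(13, 1), (24, 1), (25, 1), (29, 1), (38, 1), (8, 1)}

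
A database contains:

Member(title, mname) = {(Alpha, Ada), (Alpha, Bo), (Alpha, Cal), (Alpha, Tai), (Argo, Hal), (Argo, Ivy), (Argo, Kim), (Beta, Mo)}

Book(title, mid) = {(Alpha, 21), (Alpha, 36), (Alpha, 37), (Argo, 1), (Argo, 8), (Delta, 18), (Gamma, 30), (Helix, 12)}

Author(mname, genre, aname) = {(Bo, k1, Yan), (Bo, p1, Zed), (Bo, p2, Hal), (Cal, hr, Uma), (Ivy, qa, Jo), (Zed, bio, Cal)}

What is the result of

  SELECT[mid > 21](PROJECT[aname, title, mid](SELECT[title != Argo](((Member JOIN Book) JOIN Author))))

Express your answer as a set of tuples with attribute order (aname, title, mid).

{(Hal, Alpha, 36), (Hal, Alpha, 37), (Uma, Alpha, 36), (Uma, Alpha, 37), (Yan, Alpha, 36), (Yan, Alpha, 37), (Zed, Alpha, 36), (Zed, Alpha, 37)}

Natural join on title: {(Alpha, Ada, 21), (Alpha, Ada, 36), (Alpha, Ada, 37), (Alpha, Bo, 21), (Alpha, Bo, 36), (Alpha, Bo, 37), (Alpha, Cal, 21), (Alpha, Cal, 36), (Alpha, Cal, 37), (Alpha, Tai, 21), (Alpha, Tai, 36), (Alpha, Tai, 37), (Argo, Hal, 1), (Argo, Hal, 8), (Argo, Ivy, 1), (Argo, Ivy, 8), (Argo, Kim, 1), (Argo, Kim, 8)}
Natural join on mname: {(Alpha, Bo, 21, k1, Yan), (Alpha, Bo, 21, p1, Zed), (Alpha, Bo, 21, p2, Hal), (Alpha, Bo, 36, k1, Yan), (Alpha, Bo, 36, p1, Zed), (Alpha, Bo, 36, p2, Hal), (Alpha, Bo, 37, k1, Yan), (Alpha, Bo, 37, p1, Zed), (Alpha, Bo, 37, p2, Hal), (Alpha, Cal, 21, hr, Uma), (Alpha, Cal, 36, hr, Uma), (Alpha, Cal, 37, hr, Uma), (Argo, Ivy, 1, qa, Jo), (Argo, Ivy, 8, qa, Jo)}
Apply σ_{title != Argo}; surviving tuples: {(Alpha, Bo, 21, k1, Yan), (Alpha, Bo, 21, p1, Zed), (Alpha, Bo, 21, p2, Hal), (Alpha, Bo, 36, k1, Yan), (Alpha, Bo, 36, p1, Zed), (Alpha, Bo, 36, p2, Hal), (Alpha, Bo, 37, k1, Yan), (Alpha, Bo, 37, p1, Zed), (Alpha, Bo, 37, p2, Hal), (Alpha, Cal, 21, hr, Uma), (Alpha, Cal, 36, hr, Uma), (Alpha, Cal, 37, hr, Uma)}
Keep only column(s) aname, title, mid: {(Hal, Alpha, 21), (Hal, Alpha, 36), (Hal, Alpha, 37), (Uma, Alpha, 21), (Uma, Alpha, 36), (Uma, Alpha, 37), (Yan, Alpha, 21), (Yan, Alpha, 36), (Yan, Alpha, 37), (Zed, Alpha, 21), (Zed, Alpha, 36), (Zed, Alpha, 37)}
Apply σ_{mid > 21}; surviving tuples: {(Hal, Alpha, 36), (Hal, Alpha, 37), (Uma, Alpha, 36), (Uma, Alpha, 37), (Yan, Alpha, 36), (Yan, Alpha, 37), (Zed, Alpha, 36), (Zed, Alpha, 37)}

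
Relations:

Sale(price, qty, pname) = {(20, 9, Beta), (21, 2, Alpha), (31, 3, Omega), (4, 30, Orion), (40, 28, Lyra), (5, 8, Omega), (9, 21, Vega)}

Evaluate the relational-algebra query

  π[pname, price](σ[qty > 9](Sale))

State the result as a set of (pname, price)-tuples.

{(Lyra, 40), (Orion, 4), (Vega, 9)}

Apply σ_{qty > 9}; surviving tuples: {(4, 30, Orion), (40, 28, Lyra), (9, 21, Vega)}
π[pname, price]: project onto (pname, price) → {(Lyra, 40), (Orion, 4), (Vega, 9)}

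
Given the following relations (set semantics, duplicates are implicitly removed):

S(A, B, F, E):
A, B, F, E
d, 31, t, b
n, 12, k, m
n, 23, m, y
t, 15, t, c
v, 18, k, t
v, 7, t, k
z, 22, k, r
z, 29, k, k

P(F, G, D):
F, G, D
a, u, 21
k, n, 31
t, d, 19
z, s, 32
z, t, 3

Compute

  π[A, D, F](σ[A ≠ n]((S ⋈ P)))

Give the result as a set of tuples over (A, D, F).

Joining S and P on F yields {(d, 31, t, b, d, 19), (n, 12, k, m, n, 31), (t, 15, t, c, d, 19), (v, 18, k, t, n, 31), (v, 7, t, k, d, 19), (z, 22, k, r, n, 31), (z, 29, k, k, n, 31)}.
Apply σ_{A ≠ n}; surviving tuples: {(d, 31, t, b, d, 19), (t, 15, t, c, d, 19), (v, 18, k, t, n, 31), (v, 7, t, k, d, 19), (z, 22, k, r, n, 31), (z, 29, k, k, n, 31)}
Projecting to A, D, F (1 duplicate(s) eliminated): {(d, 19, t), (t, 19, t), (v, 19, t), (v, 31, k), (z, 31, k)}

{(d, 19, t), (t, 19, t), (v, 19, t), (v, 31, k), (z, 31, k)}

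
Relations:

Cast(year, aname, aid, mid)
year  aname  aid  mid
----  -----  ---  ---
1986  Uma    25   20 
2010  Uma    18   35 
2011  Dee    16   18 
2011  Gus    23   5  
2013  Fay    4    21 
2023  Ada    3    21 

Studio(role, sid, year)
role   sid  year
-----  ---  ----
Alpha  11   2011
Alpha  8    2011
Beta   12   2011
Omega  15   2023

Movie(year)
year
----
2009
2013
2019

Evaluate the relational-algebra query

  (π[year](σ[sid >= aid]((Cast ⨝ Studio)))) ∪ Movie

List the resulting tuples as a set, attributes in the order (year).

Joining Cast and Studio on year yields {(2011, Dee, 16, 18, Alpha, 11), (2011, Dee, 16, 18, Alpha, 8), (2011, Dee, 16, 18, Beta, 12), (2011, Gus, 23, 5, Alpha, 11), (2011, Gus, 23, 5, Alpha, 8), (2011, Gus, 23, 5, Beta, 12), (2023, Ada, 3, 21, Omega, 15)}.
Apply σ_{sid >= aid}; surviving tuples: {(2023, Ada, 3, 21, Omega, 15)}
Keep only column(s) year: {2023}
Taking the union: {2009, 2013, 2019, 2023}

{2009, 2013, 2019, 2023}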